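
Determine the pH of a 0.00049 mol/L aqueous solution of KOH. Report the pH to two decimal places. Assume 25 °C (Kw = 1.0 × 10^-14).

KOH is a strong base; [OH-] = 0.00049 M.
pOH = -log(0.00049) = 3.31
pH = 14.00 - 3.31 = 10.69

pH = 10.69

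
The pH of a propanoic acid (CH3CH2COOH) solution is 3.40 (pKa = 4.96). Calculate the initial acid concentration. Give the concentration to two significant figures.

[H+] = 10^(-3.40) = 3.98 × 10^-4 M = x
Ka = 10^(−4.96) = 1.10 × 10^-5
Ka = x²/(C₀ − x) ⇒ C₀ = x + x²/Ka
C₀ = 3.98 × 10^-4 + (3.98 × 10^-4)²/(1.10 × 10^-5) = 1.48 × 10^-2 M

C₀ = 1.5 × 10^-2 M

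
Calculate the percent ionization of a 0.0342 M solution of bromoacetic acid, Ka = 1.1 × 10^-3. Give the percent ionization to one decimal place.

BrCH2COOH ⇌ BrCH2COO- + H+; let x = [H+] at equilibrium.
Ka = x²/(C₀ − x); solving the quadratic gives x = 5.61 × 10^-3 M.
% ionization = x/C₀ × 100% = 5.61 × 10^-3/0.0342 × 100% = 16.4%

16.4%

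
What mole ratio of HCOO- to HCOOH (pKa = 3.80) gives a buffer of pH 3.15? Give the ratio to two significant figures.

ratio = 0.22

pH = pKa + log(r) ⇒ log(r) = 3.15 − 3.80 = -0.65
r = [HCOO-]/[HCOOH] = 10^(-0.65) = 0.224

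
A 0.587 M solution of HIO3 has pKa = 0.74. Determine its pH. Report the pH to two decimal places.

pH = 0.61

HIO3 ⇌ IO3- + H+
Ka = 10^(−0.74) = 1.82 × 10^-1
Let x = [H+] at equilibrium. Ka = x²/(0.587 − x).
x is not negligible relative to C₀; solve x² + 0.182·x − 0.107 = 0.
x = [−0.182 + √(0.182² + 0.427)]/2 = 2.48 × 10^-1 M
pH = −log(2.48 × 10^-1) = 0.61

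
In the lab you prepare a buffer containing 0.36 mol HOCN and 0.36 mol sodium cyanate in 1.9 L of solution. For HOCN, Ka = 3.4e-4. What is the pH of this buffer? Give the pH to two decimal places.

pH = 3.47

pKa = −log(3.4 × 10^-4) = 3.469
Using pH = pKa + log([base]/[acid]) with [base]/[acid] = 0.36/0.36:
pH = 3.469 + (+0.000) = 3.47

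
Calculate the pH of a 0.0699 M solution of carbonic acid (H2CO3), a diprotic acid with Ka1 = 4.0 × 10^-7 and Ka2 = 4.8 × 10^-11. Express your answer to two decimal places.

pH = 3.78

Ka1 ≫ Ka2, so treat the first dissociation as the only significant source of H+.
Ka1 = x²/(0.0699 − x) = 4.0 × 10^-7
x ≈ √(4.0 × 10^-7 × 0.0699) = 1.67 × 10^-4 M
pH = −log(1.67 × 10^-4) = 3.78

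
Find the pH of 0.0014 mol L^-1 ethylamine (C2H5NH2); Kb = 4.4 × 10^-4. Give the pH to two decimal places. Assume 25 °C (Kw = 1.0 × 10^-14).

C2H5NH2 + H2O ⇌ C2H5NH3+ + OH-
From the ICE table, Kb = [OH-]²/(0.0014 − [OH-]) = 4.4 × 10^-4.
[OH-] is not negligible relative to C₀; solve [OH-]² + 0.00044·[OH-] − 6.16e-07 = 0.
[OH-] = (−Kb + √(Kb² + 4·Kb·C₀))/2 = 5.95 × 10^-4 M
pOH = −log(5.95 × 10^-4) = 3.23; pH = 14.00 − 3.23 = 10.77

pH = 10.77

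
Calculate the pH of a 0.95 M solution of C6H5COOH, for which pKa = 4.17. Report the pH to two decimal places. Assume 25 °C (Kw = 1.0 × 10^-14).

pH = 2.10

C6H5COOH ⇌ C6H5COO- + H+
Ka = 10^(−4.17) = 6.76 × 10^-5
Ka = x²/(0.95 − x) = 6.76 × 10^-5
Assume x ≪ 0.95: x ≈ √(6.76 × 10^-5 × 0.95) = 8.01 × 10^-3 M
pH = −log[H+] = −log(8.01 × 10^-3) = 2.10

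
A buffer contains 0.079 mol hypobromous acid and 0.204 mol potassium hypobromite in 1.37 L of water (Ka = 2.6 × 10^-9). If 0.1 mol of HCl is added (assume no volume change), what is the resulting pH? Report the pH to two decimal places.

After neutralization: n(HOBr) = 0.179 mol, n(OBr-) = 0.104 mol.
pKa = −log(2.6 × 10^-9) = 8.585
pH = pKa + log([A⁻]/[HA]) = 8.585 + log(0.104/0.179) = 8.585 -0.236

pH = 8.35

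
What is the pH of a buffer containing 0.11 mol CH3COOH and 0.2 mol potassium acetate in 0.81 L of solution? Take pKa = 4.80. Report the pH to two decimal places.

Henderson–Hasselbalch: pH = pKa + log([CH3COO-]/[CH3COOH]) = 4.80 + log(0.2/0.11)
pH = 4.80 + (+0.260) = 5.06

pH = 5.06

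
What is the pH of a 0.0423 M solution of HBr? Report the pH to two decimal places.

pH = 1.37

HBr is a strong acid and dissociates completely, so [H+] = 0.0423 M.
pH = -log(0.0423) = 1.37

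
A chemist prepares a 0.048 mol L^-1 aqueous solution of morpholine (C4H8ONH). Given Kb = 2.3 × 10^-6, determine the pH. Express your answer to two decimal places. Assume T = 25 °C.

C4H8ONH + H2O ⇌ C4H8ONH2+ + OH-
Kb = x²/(0.048 − x) = 2.3 × 10^-6
Since Kb ≪ C₀, x ≈ √(Kb·C₀) = 3.32 × 10^-4 M.
(x/C₀ = 0.69% < 5%, so the approximation holds.)
pOH = −log(3.32 × 10^-4) = 3.48; pH = 14.00 − 3.48 = 10.52

pH = 10.52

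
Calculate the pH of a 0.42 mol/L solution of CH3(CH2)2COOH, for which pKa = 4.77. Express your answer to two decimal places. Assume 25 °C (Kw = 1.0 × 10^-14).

CH3(CH2)2COOH ⇌ CH3(CH2)2COO- + H+
Ka = 10^(−4.77) = 1.70 × 10^-5
Ka = [H+]²/(0.42 − [H+]) = 1.70 × 10^-5
Since Ka ≪ C₀, [H+] ≈ √(Ka·C₀) = 2.67 × 10^-3 M.
pH = −log(2.67 × 10^-3) = 2.57

pH = 2.57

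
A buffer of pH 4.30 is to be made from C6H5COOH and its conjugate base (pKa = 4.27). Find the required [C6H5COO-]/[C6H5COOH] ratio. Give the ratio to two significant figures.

pH = pKa + log(r) ⇒ log(r) = 4.30 − 4.27 = +0.03
r = [C6H5COO-]/[C6H5COOH] = 10^(+0.03) = 1.07

ratio = 1.1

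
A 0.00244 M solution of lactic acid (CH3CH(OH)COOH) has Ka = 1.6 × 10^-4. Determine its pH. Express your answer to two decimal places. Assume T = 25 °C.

CH3CH(OH)COOH ⇌ CH3CH(OH)COO- + H+
Ka = x²/(0.00244 − x) = 1.6 × 10^-4
The 5% rule fails; solving x² + Ka·x − Ka·C₀ = 0 exactly:
x = (−Ka + √(Ka² + 4·Ka·C₀))/2 = 5.50 × 10^-4 M
pH = −log(5.50 × 10^-4) = 3.26

pH = 3.26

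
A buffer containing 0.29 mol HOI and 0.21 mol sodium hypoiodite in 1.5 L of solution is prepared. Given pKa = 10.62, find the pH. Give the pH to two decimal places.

pH = 10.48

Using pH = pKa + log([base]/[acid]) with [base]/[acid] = 0.21/0.29:
pH = 10.62 + (-0.140) = 10.48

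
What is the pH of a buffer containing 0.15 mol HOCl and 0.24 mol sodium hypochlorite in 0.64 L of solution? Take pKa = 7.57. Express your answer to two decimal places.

pH = pKa + log([A⁻]/[HA]) = 7.57 + log(0.24/0.15)
pH = 7.57 + (+0.204) = 7.77

pH = 7.77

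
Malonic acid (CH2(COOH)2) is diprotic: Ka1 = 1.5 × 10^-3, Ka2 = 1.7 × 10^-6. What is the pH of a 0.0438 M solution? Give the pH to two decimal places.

pH = 2.13

Since Ka1 ≫ Ka2, the first ionization dominates [H+].
Ka1 = x²/(0.0438 − x) = 1.5 × 10^-3
Solving the quadratic: x = (−Ka1 + √(Ka1² + 4·Ka1·C₀))/2 = 7.39 × 10^-3 M
pH = −log(7.39 × 10^-3) = 2.13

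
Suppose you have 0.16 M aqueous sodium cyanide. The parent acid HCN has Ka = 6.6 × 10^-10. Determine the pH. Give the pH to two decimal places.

CN- is the conjugate base of the weak acid HCN.
Kb = Kw/Ka = 1.0×10^-14 / 6.6 × 10^-10 = 1.52 × 10^-5
Let x = [OH-] at equilibrium. Kb = x²/(0.16 − x).
Since Kb ≪ C₀, x ≈ √(Kb·C₀) = 1.56 × 10^-3 M.
(x/C₀ = 0.97% < 5%, so the approximation holds.)
pOH = 2.81, so pH = 14.00 − pOH = 11.19

pH = 11.19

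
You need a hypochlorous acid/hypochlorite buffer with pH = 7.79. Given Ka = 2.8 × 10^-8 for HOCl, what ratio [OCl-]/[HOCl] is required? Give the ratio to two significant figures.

pKa = -log(2.8 × 10^-8) = 7.553
pH = pKa + log(r) ⇒ log(r) = 7.79 − 7.553 = +0.237
r = [OCl-]/[HOCl] = 10^(+0.237) = 1.73

ratio = 1.7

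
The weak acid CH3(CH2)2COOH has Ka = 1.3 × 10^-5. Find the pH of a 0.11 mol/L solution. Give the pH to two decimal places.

CH3(CH2)2COOH ⇌ CH3(CH2)2COO- + H+
Let x = [H+] at equilibrium. Ka = x²/(0.11 − x).
Since Ka ≪ C₀, x ≈ √(Ka·C₀) = 1.20 × 10^-3 M.
pH = −log(1.20 × 10^-3) = 2.92

pH = 2.92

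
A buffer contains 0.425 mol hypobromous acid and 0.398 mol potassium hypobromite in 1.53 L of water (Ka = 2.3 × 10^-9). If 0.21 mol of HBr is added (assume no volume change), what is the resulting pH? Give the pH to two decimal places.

Added H+ converts OBr- to HOBr: HOBr → 0.635 mol, OBr- → 0.188 mol.
pKa = −log(2.3 × 10^-9) = 8.638
pH = pKa + log([A⁻]/[HA]) = 8.638 + log(0.188/0.635) = 8.638 -0.529

pH = 8.11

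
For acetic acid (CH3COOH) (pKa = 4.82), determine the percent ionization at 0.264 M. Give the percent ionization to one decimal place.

CH3COOH ⇌ CH3COO- + H+; let x = [H+] at equilibrium.
Ka = 10^(−4.82) = 1.51 × 10^-5
x ≈ √(Ka·C₀) = √(1.51 × 10^-5 × 0.264) = 2.00 × 10^-3 M
% ionization = x/C₀ × 100% = 2.00 × 10^-3/0.264 × 100% = 0.8%

0.8%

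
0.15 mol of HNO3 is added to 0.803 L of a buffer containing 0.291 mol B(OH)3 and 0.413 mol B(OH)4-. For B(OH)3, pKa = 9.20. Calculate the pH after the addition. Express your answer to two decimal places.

pH = 8.98

Added H+ converts B(OH)4- to B(OH)3: B(OH)3 → 0.441 mol, B(OH)4- → 0.263 mol.
pH = pKa + log(n_B(OH)4-/n_B(OH)3) = 9.20 + log(0.263/0.441) = 9.20 + (-0.224)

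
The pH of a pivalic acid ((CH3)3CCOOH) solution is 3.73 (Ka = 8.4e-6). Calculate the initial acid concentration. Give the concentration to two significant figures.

C₀ = 4.3 × 10^-3 M

[H+] = 10^(-3.73) = 1.86 × 10^-4 M = x
Ka = x²/(C₀ − x) ⇒ C₀ = x + x²/Ka
C₀ = 1.86 × 10^-4 + (1.86 × 10^-4)²/(8.4 × 10^-6) = 4.30 × 10^-3 M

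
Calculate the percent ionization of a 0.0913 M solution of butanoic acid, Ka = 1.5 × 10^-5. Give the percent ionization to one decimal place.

CH3(CH2)2COOH ⇌ CH3(CH2)2COO- + H+; let x = [H+] at equilibrium.
x ≈ √(Ka·C₀) = √(1.5 × 10^-5 × 0.0913) = 1.17 × 10^-3 M
% ionization = x/C₀ × 100% = 1.17 × 10^-3/0.0913 × 100% = 1.3%

1.3%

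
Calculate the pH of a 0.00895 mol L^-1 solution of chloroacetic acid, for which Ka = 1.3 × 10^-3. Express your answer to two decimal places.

ClCH2COOH ⇌ ClCH2COO- + H+
Let x = [H+] at equilibrium. Ka = x²/(0.00895 − x).
x is not negligible relative to C₀; solve x² + 0.0013·x − 1.16e-05 = 0.
x = (−Ka + √(Ka² + 4·Ka·C₀))/2 = 2.82 × 10^-3 M
pH = −log[H+] = −log(2.82 × 10^-3) = 2.55

pH = 2.55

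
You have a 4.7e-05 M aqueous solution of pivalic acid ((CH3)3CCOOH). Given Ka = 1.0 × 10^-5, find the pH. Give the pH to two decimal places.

pH = 4.76

(CH3)3CCOOH ⇌ (CH3)3CCOO- + H+
From the ICE table, Ka = x²/(4.7e-05 − x) = 1.0 × 10^-5.
The 5% rule fails; solving x² + Ka·x − Ka·C₀ = 0 exactly:
x = (−Ka + √(Ka² + 4·Ka·C₀))/2 = 1.72 × 10^-5 M
pH = −log[H+] = −log(1.72 × 10^-5) = 4.76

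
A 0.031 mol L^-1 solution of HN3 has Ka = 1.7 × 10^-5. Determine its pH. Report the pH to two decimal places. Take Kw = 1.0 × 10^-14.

pH = 3.14

HN3 ⇌ N3- + H+
Ka = x²/(0.031 − x) = 1.7 × 10^-5
Neglecting x in the denominator: x = √(1.7 × 10^-5 × 0.031) = 7.26 × 10^-4 M
Check: 2.3% ionized — well under 5%, approximation valid.
pH = −log(7.26 × 10^-4) = 3.14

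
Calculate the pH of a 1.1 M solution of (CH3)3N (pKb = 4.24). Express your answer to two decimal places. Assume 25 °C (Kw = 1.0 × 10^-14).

pH = 11.90

(CH3)3N + H2O ⇌ (CH3)3NH+ + OH-
Kb = 10^(−4.24) = 5.75 × 10^-5
Kb = [OH-]²/(1.1 − [OH-]) = 5.75 × 10^-5
Assume [OH-] ≪ 1.1: [OH-] ≈ √(5.75 × 10^-5 × 1.1) = 7.95 × 10^-3 M
pOH = −log(7.95 × 10^-3) = 2.10; pH = 14.00 − 2.10 = 11.90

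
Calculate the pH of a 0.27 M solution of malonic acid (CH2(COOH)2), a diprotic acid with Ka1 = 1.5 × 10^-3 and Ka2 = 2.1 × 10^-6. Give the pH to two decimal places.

pH = 1.71

Ka1 ≫ Ka2, so treat the first dissociation as the only significant source of H+.
Ka1 = x²/(0.27 − x) = 1.5 × 10^-3
Solving the quadratic: x = (−Ka1 + √(Ka1² + 4·Ka1·C₀))/2 = 1.94 × 10^-2 M
pH = −log(1.94 × 10^-2) = 1.71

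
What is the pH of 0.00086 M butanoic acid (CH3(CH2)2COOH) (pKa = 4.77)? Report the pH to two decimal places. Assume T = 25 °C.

pH = 3.95

CH3(CH2)2COOH ⇌ CH3(CH2)2COO- + H+
Ka = 10^(−4.77) = 1.70 × 10^-5
Let x = [H+] at equilibrium. Ka = x²/(0.00086 − x).
Here C₀/Ka ≈ 50.6, so the small-x approximation fails. Use the quadratic:
x = [−1.7e-05 + √(1.7e-05² + 5.85e-08)]/2 = 1.13 × 10^-4 M
pH = −log(1.13 × 10^-4) = 3.95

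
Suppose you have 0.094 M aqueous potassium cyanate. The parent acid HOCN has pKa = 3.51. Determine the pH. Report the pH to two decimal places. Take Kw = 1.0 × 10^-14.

pH = 8.24

OCN- is the conjugate base of the weak acid HOCN.
Ka = 10^(−3.51) = 3.09 × 10^-4
Kb = Kw/Ka = 1.0×10^-14 / 3.09 × 10^-4 = 3.24 × 10^-11
From the ICE table, Kb = x²/(0.094 − x) = 3.24 × 10^-11.
Assume x ≪ 0.094: x ≈ √(3.24 × 10^-11 × 0.094) = 1.75 × 10^-6 M
(x/C₀ = 0.0019% < 5%, so the approximation holds.)
pOH = −log(1.75 × 10^-6) = 5.76; pH = 14.00 − 5.76 = 8.24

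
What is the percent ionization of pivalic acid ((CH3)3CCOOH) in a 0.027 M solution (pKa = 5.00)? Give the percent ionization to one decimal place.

1.9%

(CH3)3CCOOH ⇌ (CH3)3CCOO- + H+; let x = [H+] at equilibrium.
Ka = 10^(−5.00) = 1.00 × 10^-5
x ≈ √(Ka·C₀) = √(1.00 × 10^-5 × 0.027) = 5.20 × 10^-4 M
Fraction ionized = 5.20 × 10^-4 / 0.027 = 0.0193 → 1.9%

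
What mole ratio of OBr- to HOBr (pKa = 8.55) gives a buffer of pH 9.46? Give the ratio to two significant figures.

ratio = 8.1

pH = pKa + log(r) ⇒ log(r) = 9.46 − 8.55 = +0.91
r = [OBr-]/[HOBr] = 10^(+0.91) = 8.13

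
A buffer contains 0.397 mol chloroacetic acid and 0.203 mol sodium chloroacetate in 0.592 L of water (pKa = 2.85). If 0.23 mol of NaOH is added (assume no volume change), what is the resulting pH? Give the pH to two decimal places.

After neutralization: n(ClCH2COOH) = 0.167 mol, n(ClCH2COO-) = 0.433 mol.
Henderson–Hasselbalch with mole ratio 0.433/0.167: pH = 2.85 + (+0.414)

pH = 3.26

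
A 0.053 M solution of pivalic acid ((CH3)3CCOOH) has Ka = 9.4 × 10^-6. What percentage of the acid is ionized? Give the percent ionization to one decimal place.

1.3%

(CH3)3CCOOH ⇌ (CH3)3CCOO- + H+; let x = [H+] at equilibrium.
x ≈ √(Ka·C₀) = √(9.4 × 10^-6 × 0.053) = 7.06 × 10^-4 M
% ionization = x/C₀ × 100% = 7.06 × 10^-4/0.053 × 100% = 1.3%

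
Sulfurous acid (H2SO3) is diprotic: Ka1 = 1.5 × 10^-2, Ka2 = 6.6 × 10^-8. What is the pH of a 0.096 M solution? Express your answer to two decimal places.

pH = 1.51

Ka1 ≫ Ka2, so treat the first dissociation as the only significant source of H+.
Ka1 = x²/(0.096 − x) = 1.5 × 10^-2
Solving the quadratic: x = (−Ka1 + √(Ka1² + 4·Ka1·C₀))/2 = 3.12 × 10^-2 M
pH = −log(3.12 × 10^-2) = 1.51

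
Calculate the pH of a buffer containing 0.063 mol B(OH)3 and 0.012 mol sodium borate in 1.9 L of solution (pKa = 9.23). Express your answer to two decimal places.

Using pH = pKa + log([base]/[acid]) with [base]/[acid] = 0.012/0.063:
pH = 9.23 + (-0.720) = 8.51

pH = 8.51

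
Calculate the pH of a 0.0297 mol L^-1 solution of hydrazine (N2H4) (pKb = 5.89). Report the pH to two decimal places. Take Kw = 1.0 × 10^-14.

pH = 10.29

N2H4 + H2O ⇌ N2H5+ + OH-
Kb = 10^(−5.89) = 1.29 × 10^-6
Kb = [OH-]²/(0.0297 − [OH-]) = 1.29 × 10^-6
Since Kb ≪ C₀, [OH-] ≈ √(Kb·C₀) = 1.96 × 10^-4 M.
Check: 0.66% ionized — well under 5%, approximation valid.
pOH = −log(1.96 × 10^-4) = 3.71; pH = 14.00 − 3.71 = 10.29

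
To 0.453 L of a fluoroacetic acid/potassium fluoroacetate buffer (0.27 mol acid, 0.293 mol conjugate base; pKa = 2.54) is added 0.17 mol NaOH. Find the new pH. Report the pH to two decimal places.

pH = 3.21

After neutralization: n(FCH2COOH) = 0.1 mol, n(FCH2COO-) = 0.463 mol.
Henderson–Hasselbalch with mole ratio 0.463/0.1: pH = 2.54 + (+0.666)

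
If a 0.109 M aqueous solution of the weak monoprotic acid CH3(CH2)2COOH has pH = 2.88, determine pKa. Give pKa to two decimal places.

[H+] = 10^(-2.88) = 1.32 × 10^-3 M
At equilibrium [HA] = 0.109 − 1.32 × 10^-3 = 1.08 × 10^-1 M
Ka = [H+][A-]/[HA] = (1.32 × 10^-3)² / 1.08 × 10^-1 = 1.61 × 10^-5
pKa = -log(1.61 × 10^-5) = 4.79

pKa = 4.79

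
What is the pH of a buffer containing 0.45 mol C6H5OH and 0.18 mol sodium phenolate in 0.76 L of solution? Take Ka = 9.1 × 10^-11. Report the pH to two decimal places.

pH = 9.64

pKa = −log(9.1 × 10^-11) = 10.041
Using pH = pKa + log([base]/[acid]) with [base]/[acid] = 0.18/0.45:
pH = 10.041 + (-0.398) = 9.64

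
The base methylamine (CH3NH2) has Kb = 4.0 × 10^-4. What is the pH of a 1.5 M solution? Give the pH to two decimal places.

pH = 12.39

CH3NH2 + H2O ⇌ CH3NH3+ + OH-
From the ICE table, Kb = x²/(1.5 − x) = 4.0 × 10^-4.
Neglecting x in the denominator: x = √(4.0 × 10^-4 × 1.5) = 2.45 × 10^-2 M
Check: 1.6% ionized — well under 5%, approximation valid.
pOH = 1.61, so pH = 14.00 − pOH = 12.39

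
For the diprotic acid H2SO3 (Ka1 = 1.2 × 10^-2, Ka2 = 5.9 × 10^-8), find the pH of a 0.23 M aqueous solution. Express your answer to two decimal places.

Since Ka1 ≫ Ka2, the first ionization dominates [H+].
Ka1 = x²/(0.23 − x) = 1.2 × 10^-2
Solving the quadratic: x = (−Ka1 + √(Ka1² + 4·Ka1·C₀))/2 = 4.69 × 10^-2 M
pH = −log(4.69 × 10^-2) = 1.33

pH = 1.33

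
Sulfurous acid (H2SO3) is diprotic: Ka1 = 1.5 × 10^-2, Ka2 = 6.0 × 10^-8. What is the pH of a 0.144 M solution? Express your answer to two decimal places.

pH = 1.40

Since Ka1 ≫ Ka2, the first ionization dominates [H+].
Ka1 = x²/(0.144 − x) = 1.5 × 10^-2
Solving the quadratic: x = (−Ka1 + √(Ka1² + 4·Ka1·C₀))/2 = 3.96 × 10^-2 M
pH = −log(3.96 × 10^-2) = 1.40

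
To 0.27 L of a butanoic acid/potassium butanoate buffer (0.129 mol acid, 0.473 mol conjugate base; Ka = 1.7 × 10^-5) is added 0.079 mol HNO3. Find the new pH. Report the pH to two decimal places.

pH = 5.05

After neutralization: n(CH3(CH2)2COOH) = 0.208 mol, n(CH3(CH2)2COO-) = 0.394 mol.
pKa = −log(1.7 × 10^-5) = 4.770
Henderson–Hasselbalch with mole ratio 0.394/0.208: pH = 4.770 + (+0.277)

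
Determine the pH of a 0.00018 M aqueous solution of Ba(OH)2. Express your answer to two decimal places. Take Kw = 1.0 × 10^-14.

Ba(OH)2 is a strong base (each formula unit releases 2 OH-); [OH-] = 0.00036 M.
pOH = -log(0.00036) = 3.44
pH = 14.00 - 3.44 = 10.56

pH = 10.56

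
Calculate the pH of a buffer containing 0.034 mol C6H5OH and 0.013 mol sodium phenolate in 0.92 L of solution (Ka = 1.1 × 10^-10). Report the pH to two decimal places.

pKa = −log(1.1 × 10^-10) = 9.959
Henderson–Hasselbalch: pH = pKa + log([C6H5O-]/[C6H5OH]) = 9.959 + log(0.013/0.034)
pH = 9.959 + (-0.418) = 9.54

pH = 9.54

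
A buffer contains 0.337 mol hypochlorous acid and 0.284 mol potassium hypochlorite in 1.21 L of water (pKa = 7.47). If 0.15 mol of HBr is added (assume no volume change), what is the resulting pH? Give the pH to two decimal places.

pH = 6.91

Added H+ converts OCl- to HOCl: HOCl → 0.487 mol, OCl- → 0.134 mol.
Henderson–Hasselbalch with mole ratio 0.134/0.487: pH = 7.47 + (-0.560)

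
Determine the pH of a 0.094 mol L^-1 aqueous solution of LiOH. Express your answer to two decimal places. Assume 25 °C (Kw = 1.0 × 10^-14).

pH = 12.97

LiOH is a strong base; [OH-] = 0.094 M.
pOH = -log(0.094) = 1.03
pH = 14.00 - 1.03 = 12.97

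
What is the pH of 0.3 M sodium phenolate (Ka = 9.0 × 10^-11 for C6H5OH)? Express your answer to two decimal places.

pH = 11.76

C6H5O- is the conjugate base of the weak acid C6H5OH.
Kb = Kw/Ka = 1.0×10^-14 / 9.0 × 10^-11 = 1.11 × 10^-4
Kb = x²/(0.3 − x) = 1.11 × 10^-4
Assume x ≪ 0.3: x ≈ √(1.11 × 10^-4 × 0.3) = 5.77 × 10^-3 M
pOH = 2.24, so pH = 14.00 − pOH = 11.76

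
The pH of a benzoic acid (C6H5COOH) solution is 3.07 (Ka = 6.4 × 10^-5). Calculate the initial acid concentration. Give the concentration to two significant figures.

C₀ = 1.2 × 10^-2 M

[H+] = 10^(-3.07) = 8.51 × 10^-4 M = x
Ka = x²/(C₀ − x) ⇒ C₀ = x + x²/Ka
C₀ = 8.51 × 10^-4 + (8.51 × 10^-4)²/(6.4 × 10^-5) = 1.22 × 10^-2 M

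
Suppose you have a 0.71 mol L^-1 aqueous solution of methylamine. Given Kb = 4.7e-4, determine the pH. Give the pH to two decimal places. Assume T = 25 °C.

CH3NH2 + H2O ⇌ CH3NH3+ + OH-
Kb = [OH-]²/(0.71 − [OH-]) = 4.7 × 10^-4
Assume [OH-] ≪ 0.71: [OH-] ≈ √(4.7 × 10^-4 × 0.71) = 1.83 × 10^-2 M
Check: 2.6% ionized — well under 5%, approximation valid.
pOH = −log(1.83 × 10^-2) = 1.74; pH = 14.00 − 1.74 = 12.26

pH = 12.26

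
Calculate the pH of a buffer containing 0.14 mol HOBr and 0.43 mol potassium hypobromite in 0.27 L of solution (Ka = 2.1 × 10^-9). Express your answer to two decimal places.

pKa = −log(2.1 × 10^-9) = 8.678
pH = pKa + log([A⁻]/[HA]) = 8.678 + log(0.43/0.14)
pH = 8.678 + (+0.487) = 9.17

pH = 9.17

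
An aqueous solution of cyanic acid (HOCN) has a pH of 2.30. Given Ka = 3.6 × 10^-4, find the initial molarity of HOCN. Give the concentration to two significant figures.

C₀ = 7.5 × 10^-2 M

[H+] = 10^(-2.30) = 5.01 × 10^-3 M = x
Ka = x²/(C₀ − x) ⇒ C₀ = x + x²/Ka
C₀ = 5.01 × 10^-3 + (5.01 × 10^-3)²/(3.6 × 10^-4) = 7.47 × 10^-2 M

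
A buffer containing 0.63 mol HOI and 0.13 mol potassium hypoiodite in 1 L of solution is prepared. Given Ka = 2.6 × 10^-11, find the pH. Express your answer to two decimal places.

pKa = −log(2.6 × 10^-11) = 10.585
Using pH = pKa + log([base]/[acid]) with [base]/[acid] = 0.13/0.63:
pH = 10.585 + (-0.685) = 9.90

pH = 9.90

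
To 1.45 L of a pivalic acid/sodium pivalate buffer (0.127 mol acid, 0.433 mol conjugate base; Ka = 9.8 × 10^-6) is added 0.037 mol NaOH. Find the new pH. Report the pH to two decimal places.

pH = 5.73

OH- converts (CH3)3CCOOH to (CH3)3CCOO-: (CH3)3CCOOH → 0.09 mol, (CH3)3CCOO- → 0.47 mol.
pKa = −log(9.8 × 10^-6) = 5.009
pH = pKa + log(n_(CH3)3CCOO-/n_(CH3)3CCOOH) = 5.009 + log(0.47/0.09) = 5.009 + (+0.718)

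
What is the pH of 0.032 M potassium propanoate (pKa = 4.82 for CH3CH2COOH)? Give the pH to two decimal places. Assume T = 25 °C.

CH3CH2COO- is the conjugate base of the weak acid CH3CH2COOH.
Ka = 10^(−4.82) = 1.51 × 10^-5
Kb = Kw/Ka = 1.0×10^-14 / 1.51 × 10^-5 = 6.62 × 10^-10
Let x = [OH-] at equilibrium. Kb = x²/(0.032 − x).
Neglecting x in the denominator: x = √(6.62 × 10^-10 × 0.032) = 4.60 × 10^-6 M
pOH = 5.34, so pH = 14.00 − pOH = 8.66

pH = 8.66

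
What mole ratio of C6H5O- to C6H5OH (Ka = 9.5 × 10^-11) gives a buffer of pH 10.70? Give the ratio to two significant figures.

pKa = -log(9.5 × 10^-11) = 10.022
pH = pKa + log(r) ⇒ log(r) = 10.70 − 10.022 = +0.678
r = [C6H5O-]/[C6H5OH] = 10^(+0.678) = 4.76

ratio = 4.8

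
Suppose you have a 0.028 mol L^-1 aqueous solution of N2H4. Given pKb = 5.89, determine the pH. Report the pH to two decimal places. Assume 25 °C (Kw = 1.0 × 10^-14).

N2H4 + H2O ⇌ N2H5+ + OH-
Kb = 10^(−5.89) = 1.29 × 10^-6
Kb = [OH-]²/(0.028 − [OH-]) = 1.29 × 10^-6
Since Kb ≪ C₀, [OH-] ≈ √(Kb·C₀) = 1.90 × 10^-4 M.
Check: 0.68% ionized — well under 5%, approximation valid.
pOH = −log(1.90 × 10^-4) = 3.72; pH = 14.00 − 3.72 = 10.28

pH = 10.28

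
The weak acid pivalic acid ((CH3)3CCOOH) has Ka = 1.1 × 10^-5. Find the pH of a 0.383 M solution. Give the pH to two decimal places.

pH = 2.69

(CH3)3CCOOH ⇌ (CH3)3CCOO- + H+
From the ICE table, Ka = x²/(0.383 − x) = 1.1 × 10^-5.
Since Ka ≪ C₀, x ≈ √(Ka·C₀) = 2.05 × 10^-3 M.
Check: 0.54% ionized — well under 5%, approximation valid.
pH = −log(2.05 × 10^-3) = 2.69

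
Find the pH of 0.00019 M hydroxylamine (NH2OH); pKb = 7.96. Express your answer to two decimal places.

NH2OH + H2O ⇌ NH3OH+ + OH-
Kb = 10^(−7.96) = 1.10 × 10^-8
Kb = [OH-]²/(0.00019 − [OH-]) = 1.10 × 10^-8
Assume [OH-] ≪ 0.00019: [OH-] ≈ √(1.10 × 10^-8 × 0.00019) = 1.45 × 10^-6 M
Check: 0.76% ionized — well under 5%, approximation valid.
pOH = 5.84, so pH = 14.00 − pOH = 8.16

pH = 8.16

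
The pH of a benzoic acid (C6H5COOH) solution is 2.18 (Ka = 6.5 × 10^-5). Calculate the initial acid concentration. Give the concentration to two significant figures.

[H+] = 10^(-2.18) = 6.61 × 10^-3 M = x
Ka = x²/(C₀ − x) ⇒ C₀ = x + x²/Ka
C₀ = 6.61 × 10^-3 + (6.61 × 10^-3)²/(6.5 × 10^-5) = 6.79 × 10^-1 M

C₀ = 6.8 × 10^-1 M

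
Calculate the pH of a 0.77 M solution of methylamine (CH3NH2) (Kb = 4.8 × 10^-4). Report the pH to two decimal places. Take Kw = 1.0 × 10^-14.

pH = 12.28

CH3NH2 + H2O ⇌ CH3NH3+ + OH-
From the ICE table, Kb = [OH-]²/(0.77 − [OH-]) = 4.8 × 10^-4.
Since Kb ≪ C₀, [OH-] ≈ √(Kb·C₀) = 1.92 × 10^-2 M.
pOH = −log(1.92 × 10^-2) = 1.72; pH = 14.00 − 1.72 = 12.28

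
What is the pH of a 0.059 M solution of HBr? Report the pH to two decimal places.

HBr is a strong acid and dissociates completely, so [H+] = 0.059 M.
pH = -log(0.059) = 1.23

pH = 1.23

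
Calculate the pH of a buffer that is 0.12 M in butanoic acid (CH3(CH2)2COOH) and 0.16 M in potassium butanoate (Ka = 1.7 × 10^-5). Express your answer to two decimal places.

pH = 4.89

pKa = −log(1.7 × 10^-5) = 4.770
pH = pKa + log([A⁻]/[HA]) = 4.770 + log(0.16/0.12)
pH = 4.770 + (+0.125) = 4.89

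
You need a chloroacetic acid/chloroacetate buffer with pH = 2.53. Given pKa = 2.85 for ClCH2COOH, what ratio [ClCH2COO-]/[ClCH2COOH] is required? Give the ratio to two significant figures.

ratio = 0.48

pH = pKa + log(r) ⇒ log(r) = 2.53 − 2.85 = -0.32
r = [ClCH2COO-]/[ClCH2COOH] = 10^(-0.32) = 0.479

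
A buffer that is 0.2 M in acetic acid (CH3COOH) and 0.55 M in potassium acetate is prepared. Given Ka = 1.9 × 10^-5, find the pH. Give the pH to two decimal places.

pKa = −log(1.9 × 10^-5) = 4.721
Henderson–Hasselbalch: pH = pKa + log([CH3COO-]/[CH3COOH]) = 4.721 + log(0.55/0.2)
pH = 4.721 + (+0.439) = 5.16

pH = 5.16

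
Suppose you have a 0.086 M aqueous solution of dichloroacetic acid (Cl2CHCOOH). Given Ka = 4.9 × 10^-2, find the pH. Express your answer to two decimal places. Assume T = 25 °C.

Cl2CHCOOH ⇌ Cl2CHCOO- + H+
From the ICE table, Ka = [H+]²/(0.086 − [H+]) = 4.9 × 10^-2.
The 5% rule fails; solving [H+]² + Ka·[H+] − Ka·C₀ = 0 exactly:
[H+] = (−Ka + √(Ka² + 4·Ka·C₀))/2 = 4.49 × 10^-2 M
pH = −log[H+] = −log(4.49 × 10^-2) = 1.35

pH = 1.35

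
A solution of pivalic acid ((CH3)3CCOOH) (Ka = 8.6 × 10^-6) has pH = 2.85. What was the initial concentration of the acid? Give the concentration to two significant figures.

[H+] = 10^(-2.85) = 1.41 × 10^-3 M = x
Ka = x²/(C₀ − x) ⇒ C₀ = x + x²/Ka
C₀ = 1.41 × 10^-3 + (1.41 × 10^-3)²/(8.6 × 10^-6) = 2.33 × 10^-1 M

C₀ = 2.3 × 10^-1 M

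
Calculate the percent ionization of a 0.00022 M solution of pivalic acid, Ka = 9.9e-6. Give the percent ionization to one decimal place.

19.1%

(CH3)3CCOOH ⇌ (CH3)3CCOO- + H+; let x = [H+] at equilibrium.
Ka = x²/(C₀ − x); solving the quadratic gives x = 4.20 × 10^-5 M.
Fraction ionized = 4.20 × 10^-5 / 0.00022 = 0.1909 → 19.1%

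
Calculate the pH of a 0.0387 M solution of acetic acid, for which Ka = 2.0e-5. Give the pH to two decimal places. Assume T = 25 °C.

pH = 3.06

CH3COOH ⇌ CH3COO- + H+
Let x = [H+] at equilibrium. Ka = x²/(0.0387 − x).
Assume x ≪ 0.0387: x ≈ √(2.0 × 10^-5 × 0.0387) = 8.80 × 10^-4 M
Check: 2.3% ionized — well under 5%, approximation valid.
pH = −log(8.80 × 10^-4) = 3.06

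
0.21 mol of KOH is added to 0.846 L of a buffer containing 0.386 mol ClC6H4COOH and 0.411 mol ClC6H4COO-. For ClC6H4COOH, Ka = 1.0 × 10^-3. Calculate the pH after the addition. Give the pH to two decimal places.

pH = 3.55

After neutralization: n(ClC6H4COOH) = 0.176 mol, n(ClC6H4COO-) = 0.621 mol.
pKa = −log(1.0 × 10^-3) = 3.000
pH = pKa + log([A⁻]/[HA]) = 3.000 + log(0.621/0.176) = 3.000 +0.548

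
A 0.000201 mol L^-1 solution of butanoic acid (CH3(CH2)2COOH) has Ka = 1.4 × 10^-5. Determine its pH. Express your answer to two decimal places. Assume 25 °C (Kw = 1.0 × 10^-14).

pH = 4.33

CH3(CH2)2COOH ⇌ CH3(CH2)2COO- + H+
From the ICE table, Ka = [H+]²/(0.000201 − [H+]) = 1.4 × 10^-5.
The 5% rule fails; solving [H+]² + Ka·[H+] − Ka·C₀ = 0 exactly:
[H+] = (−Ka + √(Ka² + 4·Ka·C₀))/2 = 4.65 × 10^-5 M
pH = −log[H+] = −log(4.65 × 10^-5) = 4.33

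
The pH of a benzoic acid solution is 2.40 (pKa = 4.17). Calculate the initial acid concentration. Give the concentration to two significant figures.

C₀ = 2.4 × 10^-1 M

[H+] = 10^(-2.40) = 3.98 × 10^-3 M = x
Ka = 10^(−4.17) = 6.76 × 10^-5
Ka = x²/(C₀ − x) ⇒ C₀ = x + x²/Ka
C₀ = 3.98 × 10^-3 + (3.98 × 10^-3)²/(6.76 × 10^-5) = 2.38 × 10^-1 M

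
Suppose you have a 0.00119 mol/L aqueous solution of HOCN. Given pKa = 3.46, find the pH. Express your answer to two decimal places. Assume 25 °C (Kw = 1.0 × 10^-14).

pH = 3.31

HOCN ⇌ OCN- + H+
Ka = 10^(−3.46) = 3.47 × 10^-4
Ka = [H+]²/(0.00119 − [H+]) = 3.47 × 10^-4
[H+] is not negligible relative to C₀; solve [H+]² + 0.000347·[H+] − 4.13e-07 = 0.
[H+] = (−Ka + √(Ka² + 4·Ka·C₀))/2 = 4.92 × 10^-4 M
pH = −log[H+] = −log(4.92 × 10^-4) = 3.31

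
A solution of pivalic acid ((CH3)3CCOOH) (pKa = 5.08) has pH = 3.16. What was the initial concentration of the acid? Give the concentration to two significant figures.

[H+] = 10^(-3.16) = 6.92 × 10^-4 M = x
Ka = 10^(−5.08) = 8.32 × 10^-6
Ka = x²/(C₀ − x) ⇒ C₀ = x + x²/Ka
C₀ = 6.92 × 10^-4 + (6.92 × 10^-4)²/(8.32 × 10^-6) = 5.82 × 10^-2 M

C₀ = 5.8 × 10^-2 M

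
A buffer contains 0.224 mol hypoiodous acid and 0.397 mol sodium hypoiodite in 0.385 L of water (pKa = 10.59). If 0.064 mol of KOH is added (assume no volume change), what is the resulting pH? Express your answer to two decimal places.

pH = 11.05

OH- converts HOI to OI-: HOI → 0.16 mol, OI- → 0.461 mol.
pH = pKa + log([A⁻]/[HA]) = 10.59 + log(0.461/0.16) = 10.59 +0.460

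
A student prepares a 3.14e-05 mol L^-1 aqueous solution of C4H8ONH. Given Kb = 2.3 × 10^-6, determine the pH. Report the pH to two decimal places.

C4H8ONH + H2O ⇌ C4H8ONH2+ + OH-
Let x = [OH-] at equilibrium. Kb = x²/(3.14e-05 − x).
x is not negligible relative to C₀; solve x² + 2.3e-06·x − 7.22e-11 = 0.
x = [−2.3e-06 + √(2.3e-06² + 2.89e-10)]/2 = 7.43 × 10^-6 M
pOH = 5.13, so pH = 14.00 − pOH = 8.87

pH = 8.87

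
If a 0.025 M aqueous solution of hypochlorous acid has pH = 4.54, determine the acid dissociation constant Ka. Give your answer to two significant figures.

Ka = 3.3 × 10^-8

[H+] = 10^(-4.54) = 2.88 × 10^-5 M
At equilibrium [HA] = 0.025 − 2.88 × 10^-5 = 2.50 × 10^-2 M
Ka = [H+][A-]/[HA] = (2.88 × 10^-5)² / 2.50 × 10^-2 = 3.3 × 10^-8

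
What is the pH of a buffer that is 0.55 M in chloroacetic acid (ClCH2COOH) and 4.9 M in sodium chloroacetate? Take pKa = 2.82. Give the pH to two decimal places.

pH = 3.77

Using pH = pKa + log([base]/[acid]) with [base]/[acid] = 4.9/0.55:
pH = 2.82 + (+0.950) = 3.77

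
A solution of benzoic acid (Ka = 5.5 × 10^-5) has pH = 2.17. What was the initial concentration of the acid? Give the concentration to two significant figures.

[H+] = 10^(-2.17) = 6.76 × 10^-3 M = x
Ka = x²/(C₀ − x) ⇒ C₀ = x + x²/Ka
C₀ = 6.76 × 10^-3 + (6.76 × 10^-3)²/(5.5 × 10^-5) = 8.38 × 10^-1 M

C₀ = 8.4 × 10^-1 M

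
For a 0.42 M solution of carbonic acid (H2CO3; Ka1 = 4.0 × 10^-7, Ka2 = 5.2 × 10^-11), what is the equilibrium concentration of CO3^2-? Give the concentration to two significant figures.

First ionization gives [H+] ≈ [HCO3-] = 4.10 × 10^-4 M.
Second step: Ka2 = [H+][CO3^2-]/[HCO3-] ≈ [CO3^2-] (since [H+] ≈ [HCO3-]).
So [CO3^2-] ≈ Ka2.

5.2 × 10^-11 M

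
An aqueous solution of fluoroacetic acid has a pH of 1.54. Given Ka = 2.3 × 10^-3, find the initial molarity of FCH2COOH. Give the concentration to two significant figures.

C₀ = 3.9 × 10^-1 M

[H+] = 10^(-1.54) = 2.88 × 10^-2 M = x
Ka = x²/(C₀ − x) ⇒ C₀ = x + x²/Ka
C₀ = 2.88 × 10^-2 + (2.88 × 10^-2)²/(2.3 × 10^-3) = 3.89 × 10^-1 M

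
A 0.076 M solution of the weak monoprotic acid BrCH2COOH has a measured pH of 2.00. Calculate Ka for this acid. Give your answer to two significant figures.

[H+] = 10^(-2.00) = 1.00 × 10^-2 M
At equilibrium [HA] = 0.076 − 1.00 × 10^-2 = 6.60 × 10^-2 M
Ka = [H+][A-]/[HA] = (1.00 × 10^-2)² / 6.60 × 10^-2 = 1.5 × 10^-3

Ka = 1.5 × 10^-3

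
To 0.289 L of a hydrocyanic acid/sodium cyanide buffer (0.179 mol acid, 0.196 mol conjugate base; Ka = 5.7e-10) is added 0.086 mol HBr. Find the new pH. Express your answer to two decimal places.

pH = 8.86

After neutralization: n(HCN) = 0.265 mol, n(CN-) = 0.11 mol.
pKa = −log(5.7 × 10^-10) = 9.244
Henderson–Hasselbalch with mole ratio 0.11/0.265: pH = 9.244 + (-0.382)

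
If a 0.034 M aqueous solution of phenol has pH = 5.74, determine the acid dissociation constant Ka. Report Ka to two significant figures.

Ka = 9.7 × 10^-11

[H+] = 10^(-5.74) = 1.82 × 10^-6 M
At equilibrium [HA] = 0.034 − 1.82 × 10^-6 = 3.40 × 10^-2 M
Ka = [H+][A-]/[HA] = (1.82 × 10^-6)² / 3.40 × 10^-2 = 9.7 × 10^-11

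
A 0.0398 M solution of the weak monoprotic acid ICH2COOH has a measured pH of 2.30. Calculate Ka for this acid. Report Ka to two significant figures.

[H+] = 10^(-2.30) = 5.01 × 10^-3 M
At equilibrium [HA] = 0.0398 − 5.01 × 10^-3 = 3.48 × 10^-2 M
Ka = [H+][A-]/[HA] = (5.01 × 10^-3)² / 3.48 × 10^-2 = 7.2 × 10^-4

Ka = 7.2 × 10^-4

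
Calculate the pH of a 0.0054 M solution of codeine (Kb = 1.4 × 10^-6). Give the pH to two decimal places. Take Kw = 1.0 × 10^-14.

C18H21NO3 + H2O ⇌ C18H22NO3+ + OH-
Kb = x²/(0.0054 − x) = 1.4 × 10^-6
Since Kb ≪ C₀, x ≈ √(Kb·C₀) = 8.69 × 10^-5 M.
Check: 1.6% ionized — well under 5%, approximation valid.
pOH = −log(8.69 × 10^-5) = 4.06; pH = 14.00 − 4.06 = 9.94

pH = 9.94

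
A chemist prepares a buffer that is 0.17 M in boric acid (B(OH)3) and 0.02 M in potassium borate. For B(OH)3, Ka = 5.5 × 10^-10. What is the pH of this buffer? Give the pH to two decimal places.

pKa = −log(5.5 × 10^-10) = 9.260
Using pH = pKa + log([base]/[acid]) with [base]/[acid] = 0.02/0.17:
pH = 9.260 + (-0.929) = 8.33

pH = 8.33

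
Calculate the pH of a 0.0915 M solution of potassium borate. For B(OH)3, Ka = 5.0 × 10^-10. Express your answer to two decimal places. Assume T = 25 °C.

pH = 11.13

B(OH)4- is the conjugate base of the weak acid B(OH)3.
Kb = Kw/Ka = 1.0×10^-14 / 5.0 × 10^-10 = 2.00 × 10^-5
Kb = [OH-]²/(0.0915 − [OH-]) = 2.00 × 10^-5
Assume [OH-] ≪ 0.0915: [OH-] ≈ √(2.00 × 10^-5 × 0.0915) = 1.35 × 10^-3 M
pOH = 2.87, so pH = 14.00 − pOH = 11.13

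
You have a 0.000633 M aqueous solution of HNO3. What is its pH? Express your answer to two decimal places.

HNO3 is a strong acid and dissociates completely, so [H+] = 0.000633 M.
pH = -log(0.000633) = 3.20

pH = 3.20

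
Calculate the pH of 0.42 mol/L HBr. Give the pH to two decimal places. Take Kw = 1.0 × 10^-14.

HBr is a strong acid and dissociates completely, so [H+] = 0.42 M.
pH = -log(0.42) = 0.38

pH = 0.38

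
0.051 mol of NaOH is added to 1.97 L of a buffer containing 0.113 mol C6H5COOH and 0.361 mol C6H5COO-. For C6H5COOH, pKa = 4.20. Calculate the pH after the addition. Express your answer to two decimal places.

pH = 5.02

After neutralization: n(C6H5COOH) = 0.062 mol, n(C6H5COO-) = 0.412 mol.
pH = pKa + log([A⁻]/[HA]) = 4.20 + log(0.412/0.062) = 4.20 +0.823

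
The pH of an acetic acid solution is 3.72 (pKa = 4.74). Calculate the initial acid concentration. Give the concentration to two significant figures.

[H+] = 10^(-3.72) = 1.91 × 10^-4 M = x
Ka = 10^(−4.74) = 1.82 × 10^-5
Ka = x²/(C₀ − x) ⇒ C₀ = x + x²/Ka
C₀ = 1.91 × 10^-4 + (1.91 × 10^-4)²/(1.82 × 10^-5) = 2.20 × 10^-3 M

C₀ = 2.2 × 10^-3 M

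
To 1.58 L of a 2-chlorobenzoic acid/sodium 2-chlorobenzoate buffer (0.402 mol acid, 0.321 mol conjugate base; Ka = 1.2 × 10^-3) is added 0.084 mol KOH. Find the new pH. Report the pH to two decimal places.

After neutralization: n(ClC6H4COOH) = 0.318 mol, n(ClC6H4COO-) = 0.405 mol.
pKa = −log(1.2 × 10^-3) = 2.921
Henderson–Hasselbalch with mole ratio 0.405/0.318: pH = 2.921 + (+0.105)

pH = 3.03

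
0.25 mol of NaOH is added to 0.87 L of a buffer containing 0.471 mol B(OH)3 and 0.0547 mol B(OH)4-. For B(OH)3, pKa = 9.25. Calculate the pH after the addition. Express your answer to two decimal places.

OH- converts B(OH)3 to B(OH)4-: B(OH)3 → 0.221 mol, B(OH)4- → 0.305 mol.
pH = pKa + log([A⁻]/[HA]) = 9.25 + log(0.305/0.221) = 9.25 +0.140

pH = 9.39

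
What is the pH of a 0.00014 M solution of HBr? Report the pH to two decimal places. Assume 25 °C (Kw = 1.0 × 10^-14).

pH = 3.85

HBr is a strong acid and dissociates completely, so [H+] = 0.00014 M.
pH = -log(0.00014) = 3.85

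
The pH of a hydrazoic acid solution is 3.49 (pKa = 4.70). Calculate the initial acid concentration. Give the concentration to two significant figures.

C₀ = 5.6 × 10^-3 M

[H+] = 10^(-3.49) = 3.24 × 10^-4 M = x
Ka = 10^(−4.70) = 2.00 × 10^-5
Ka = x²/(C₀ − x) ⇒ C₀ = x + x²/Ka
C₀ = 3.24 × 10^-4 + (3.24 × 10^-4)²/(2.00 × 10^-5) = 5.57 × 10^-3 M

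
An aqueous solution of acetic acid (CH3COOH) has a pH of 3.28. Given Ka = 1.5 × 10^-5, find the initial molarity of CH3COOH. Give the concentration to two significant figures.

[H+] = 10^(-3.28) = 5.25 × 10^-4 M = x
Ka = x²/(C₀ − x) ⇒ C₀ = x + x²/Ka
C₀ = 5.25 × 10^-4 + (5.25 × 10^-4)²/(1.5 × 10^-5) = 1.89 × 10^-2 M

C₀ = 1.9 × 10^-2 M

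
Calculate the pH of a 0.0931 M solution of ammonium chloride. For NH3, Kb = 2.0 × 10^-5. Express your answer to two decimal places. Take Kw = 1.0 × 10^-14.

pH = 5.17

NH4+ is the conjugate acid of the weak base NH3.
Ka = Kw/Kb = 1.0×10^-14 / 2.0 × 10^-5 = 5.00 × 10^-10
From the ICE table, Ka = x²/(0.0931 − x) = 5.00 × 10^-10.
Since Ka ≪ C₀, x ≈ √(Ka·C₀) = 6.82 × 10^-6 M.
Check: 0.0073% ionized — well under 5%, approximation valid.
pH = −log(6.82 × 10^-6) = 5.17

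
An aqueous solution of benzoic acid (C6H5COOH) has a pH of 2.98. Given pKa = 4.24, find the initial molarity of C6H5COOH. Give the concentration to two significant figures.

[H+] = 10^(-2.98) = 1.05 × 10^-3 M = x
Ka = 10^(−4.24) = 5.75 × 10^-5
Ka = x²/(C₀ − x) ⇒ C₀ = x + x²/Ka
C₀ = 1.05 × 10^-3 + (1.05 × 10^-3)²/(5.75 × 10^-5) = 2.02 × 10^-2 M

C₀ = 2.0 × 10^-2 M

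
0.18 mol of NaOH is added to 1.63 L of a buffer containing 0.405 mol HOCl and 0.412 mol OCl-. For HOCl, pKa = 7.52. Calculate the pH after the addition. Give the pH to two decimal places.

OH- converts HOCl to OCl-: HOCl → 0.225 mol, OCl- → 0.592 mol.
Henderson–Hasselbalch with mole ratio 0.592/0.225: pH = 7.52 + (+0.420)

pH = 7.94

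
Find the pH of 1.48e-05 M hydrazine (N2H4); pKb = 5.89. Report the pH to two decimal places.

N2H4 + H2O ⇌ N2H5+ + OH-
Kb = 10^(−5.89) = 1.29 × 10^-6
From the ICE table, Kb = x²/(1.48e-05 − x) = 1.29 × 10^-6.
x is not negligible relative to C₀; solve x² + 1.29e-06·x − 1.91e-11 = 0.
x = [−1.29e-06 + √(1.29e-06² + 7.64e-11)]/2 = 3.77 × 10^-6 M
pOH = −log(3.77 × 10^-6) = 5.42; pH = 14.00 − 5.42 = 8.58

pH = 8.58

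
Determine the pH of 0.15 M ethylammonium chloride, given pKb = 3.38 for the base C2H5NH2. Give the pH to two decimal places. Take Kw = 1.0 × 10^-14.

pH = 5.72

C2H5NH3+ is the conjugate acid of the weak base C2H5NH2.
Kb = 10^(−3.38) = 4.17 × 10^-4
Ka = Kw/Kb = 1.0×10^-14 / 4.17 × 10^-4 = 2.40 × 10^-11
Let x = [H+] at equilibrium. Ka = x²/(0.15 − x).
Assume x ≪ 0.15: x ≈ √(2.40 × 10^-11 × 0.15) = 1.90 × 10^-6 M
(x/C₀ = 0.0013% < 5%, so the approximation holds.)
pH = −log(1.90 × 10^-6) = 5.72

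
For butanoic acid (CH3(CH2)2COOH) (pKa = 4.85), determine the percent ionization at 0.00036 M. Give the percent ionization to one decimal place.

CH3(CH2)2COOH ⇌ CH3(CH2)2COO- + H+; let x = [H+] at equilibrium.
Ka = 10^(−4.85) = 1.41 × 10^-5
Solve x² + 1.41e-05x − 5.08e-09 = 0 → x = 6.45 × 10^-5 M
% ionization = x/C₀ × 100% = 6.45 × 10^-5/0.00036 × 100% = 17.9%

17.9%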